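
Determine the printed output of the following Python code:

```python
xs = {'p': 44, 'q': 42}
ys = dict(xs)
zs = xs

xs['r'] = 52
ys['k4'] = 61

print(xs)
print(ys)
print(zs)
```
{'p': 44, 'q': 42, 'r': 52}
{'p': 44, 'q': 42, 'k4': 61}
{'p': 44, 'q': 42, 'r': 52}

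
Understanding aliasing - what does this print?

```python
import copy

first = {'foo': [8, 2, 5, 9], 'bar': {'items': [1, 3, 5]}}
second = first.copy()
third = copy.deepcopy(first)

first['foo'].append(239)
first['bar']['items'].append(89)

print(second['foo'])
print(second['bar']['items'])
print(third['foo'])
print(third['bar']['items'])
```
[8, 2, 5, 9, 239]
[1, 3, 5, 89]
[8, 2, 5, 9]
[1, 3, 5]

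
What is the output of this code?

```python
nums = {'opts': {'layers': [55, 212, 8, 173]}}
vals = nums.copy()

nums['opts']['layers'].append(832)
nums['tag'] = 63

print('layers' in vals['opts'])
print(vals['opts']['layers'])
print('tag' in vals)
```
True
[55, 212, 8, 173, 832]
False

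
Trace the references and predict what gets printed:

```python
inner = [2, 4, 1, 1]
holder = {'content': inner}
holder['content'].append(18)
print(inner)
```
[2, 4, 1, 1, 18]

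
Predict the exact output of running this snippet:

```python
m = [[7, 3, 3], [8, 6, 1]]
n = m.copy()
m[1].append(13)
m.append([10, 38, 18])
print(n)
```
[[7, 3, 3], [8, 6, 1, 13]]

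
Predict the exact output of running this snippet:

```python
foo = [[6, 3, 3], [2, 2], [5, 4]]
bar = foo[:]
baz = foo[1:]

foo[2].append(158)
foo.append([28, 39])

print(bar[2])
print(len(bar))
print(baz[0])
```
[5, 4, 158]
3
[2, 2]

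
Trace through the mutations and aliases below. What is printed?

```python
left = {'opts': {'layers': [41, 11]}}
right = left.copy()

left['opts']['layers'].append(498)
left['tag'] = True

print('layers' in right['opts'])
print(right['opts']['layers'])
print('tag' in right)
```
True
[41, 11, 498]
False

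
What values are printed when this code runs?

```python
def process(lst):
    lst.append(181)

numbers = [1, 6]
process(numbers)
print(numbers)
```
[1, 6, 181]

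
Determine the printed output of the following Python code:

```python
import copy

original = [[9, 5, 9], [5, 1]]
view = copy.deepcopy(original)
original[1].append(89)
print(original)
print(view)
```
[[9, 5, 9], [5, 1, 89]]
[[9, 5, 9], [5, 1]]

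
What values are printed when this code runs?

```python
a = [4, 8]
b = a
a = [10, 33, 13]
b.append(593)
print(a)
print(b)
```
[10, 33, 13]
[4, 8, 593]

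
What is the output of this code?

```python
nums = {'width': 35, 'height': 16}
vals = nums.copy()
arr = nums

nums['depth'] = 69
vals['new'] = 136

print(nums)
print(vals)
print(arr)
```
{'width': 35, 'height': 16, 'depth': 69}
{'width': 35, 'height': 16, 'new': 136}
{'width': 35, 'height': 16, 'depth': 69}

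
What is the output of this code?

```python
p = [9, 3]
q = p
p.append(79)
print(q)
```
[9, 3, 79]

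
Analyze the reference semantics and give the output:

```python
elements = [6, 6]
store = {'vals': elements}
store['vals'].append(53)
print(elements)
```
[6, 6, 53]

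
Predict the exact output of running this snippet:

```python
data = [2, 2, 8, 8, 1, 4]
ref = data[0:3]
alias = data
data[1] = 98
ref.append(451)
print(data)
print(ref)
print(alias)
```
[2, 98, 8, 8, 1, 4]
[2, 2, 8, 451]
[2, 98, 8, 8, 1, 4]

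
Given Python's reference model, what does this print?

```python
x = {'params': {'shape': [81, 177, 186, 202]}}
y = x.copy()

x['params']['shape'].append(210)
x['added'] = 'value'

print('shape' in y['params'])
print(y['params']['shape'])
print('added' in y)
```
True
[81, 177, 186, 202, 210]
False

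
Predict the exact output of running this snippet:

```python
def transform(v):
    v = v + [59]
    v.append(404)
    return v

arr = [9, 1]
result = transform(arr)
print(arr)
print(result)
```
[9, 1]
[9, 1, 59, 404]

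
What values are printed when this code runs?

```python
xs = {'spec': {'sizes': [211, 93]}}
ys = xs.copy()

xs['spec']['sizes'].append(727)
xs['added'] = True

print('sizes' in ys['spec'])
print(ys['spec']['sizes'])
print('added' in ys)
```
True
[211, 93, 727]
False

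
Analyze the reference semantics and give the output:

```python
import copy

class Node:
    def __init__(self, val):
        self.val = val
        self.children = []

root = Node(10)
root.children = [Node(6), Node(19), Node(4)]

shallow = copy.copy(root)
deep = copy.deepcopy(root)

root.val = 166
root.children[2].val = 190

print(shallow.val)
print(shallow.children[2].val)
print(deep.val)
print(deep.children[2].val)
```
10
190
10
4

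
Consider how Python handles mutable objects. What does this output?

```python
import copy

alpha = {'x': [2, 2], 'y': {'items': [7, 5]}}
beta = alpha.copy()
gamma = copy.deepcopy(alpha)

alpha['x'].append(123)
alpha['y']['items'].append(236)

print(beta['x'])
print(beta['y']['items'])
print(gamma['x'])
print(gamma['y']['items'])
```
[2, 2, 123]
[7, 5, 236]
[2, 2]
[7, 5]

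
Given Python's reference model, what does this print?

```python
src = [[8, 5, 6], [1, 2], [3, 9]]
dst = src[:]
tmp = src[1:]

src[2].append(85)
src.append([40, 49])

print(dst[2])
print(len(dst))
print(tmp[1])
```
[3, 9, 85]
3
[3, 9, 85]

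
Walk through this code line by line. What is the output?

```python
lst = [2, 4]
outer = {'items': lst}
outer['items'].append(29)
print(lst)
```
[2, 4, 29]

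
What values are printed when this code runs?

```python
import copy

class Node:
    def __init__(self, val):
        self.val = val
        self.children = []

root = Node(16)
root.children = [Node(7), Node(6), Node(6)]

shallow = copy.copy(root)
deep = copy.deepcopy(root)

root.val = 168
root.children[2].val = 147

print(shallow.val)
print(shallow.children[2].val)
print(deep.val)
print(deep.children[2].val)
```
16
147
16
6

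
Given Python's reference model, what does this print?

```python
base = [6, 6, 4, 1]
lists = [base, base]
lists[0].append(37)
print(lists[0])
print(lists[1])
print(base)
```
[6, 6, 4, 1, 37]
[6, 6, 4, 1, 37]
[6, 6, 4, 1, 37]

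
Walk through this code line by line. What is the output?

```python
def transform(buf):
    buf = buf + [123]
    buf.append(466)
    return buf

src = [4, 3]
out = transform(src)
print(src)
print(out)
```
[4, 3]
[4, 3, 123, 466]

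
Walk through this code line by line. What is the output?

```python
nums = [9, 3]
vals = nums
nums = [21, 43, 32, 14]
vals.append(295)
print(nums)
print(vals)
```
[21, 43, 32, 14]
[9, 3, 295]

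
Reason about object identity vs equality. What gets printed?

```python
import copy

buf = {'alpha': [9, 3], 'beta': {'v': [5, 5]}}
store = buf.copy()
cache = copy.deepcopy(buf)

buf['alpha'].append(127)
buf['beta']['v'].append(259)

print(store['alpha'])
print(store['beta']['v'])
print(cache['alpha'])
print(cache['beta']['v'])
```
[9, 3, 127]
[5, 5, 259]
[9, 3]
[5, 5]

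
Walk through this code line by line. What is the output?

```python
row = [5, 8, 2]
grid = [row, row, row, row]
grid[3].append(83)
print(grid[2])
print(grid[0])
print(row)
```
[5, 8, 2, 83]
[5, 8, 2, 83]
[5, 8, 2, 83]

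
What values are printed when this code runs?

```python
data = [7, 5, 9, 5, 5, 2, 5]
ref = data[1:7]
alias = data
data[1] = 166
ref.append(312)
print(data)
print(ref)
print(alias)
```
[7, 166, 9, 5, 5, 2, 5]
[5, 9, 5, 5, 2, 5, 312]
[7, 166, 9, 5, 5, 2, 5]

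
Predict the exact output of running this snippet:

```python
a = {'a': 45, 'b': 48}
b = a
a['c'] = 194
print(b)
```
{'a': 45, 'b': 48, 'c': 194}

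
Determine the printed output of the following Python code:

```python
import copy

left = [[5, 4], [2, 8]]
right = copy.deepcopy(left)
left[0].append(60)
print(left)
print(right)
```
[[5, 4, 60], [2, 8]]
[[5, 4], [2, 8]]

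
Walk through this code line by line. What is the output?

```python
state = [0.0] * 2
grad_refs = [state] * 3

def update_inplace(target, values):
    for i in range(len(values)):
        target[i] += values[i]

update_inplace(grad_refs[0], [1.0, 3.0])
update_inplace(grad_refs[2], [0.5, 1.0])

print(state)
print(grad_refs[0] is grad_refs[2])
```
[1.5, 4.0]
True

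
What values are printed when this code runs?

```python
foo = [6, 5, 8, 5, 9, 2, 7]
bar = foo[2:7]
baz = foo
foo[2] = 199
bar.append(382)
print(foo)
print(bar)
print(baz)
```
[6, 5, 199, 5, 9, 2, 7]
[8, 5, 9, 2, 7, 382]
[6, 5, 199, 5, 9, 2, 7]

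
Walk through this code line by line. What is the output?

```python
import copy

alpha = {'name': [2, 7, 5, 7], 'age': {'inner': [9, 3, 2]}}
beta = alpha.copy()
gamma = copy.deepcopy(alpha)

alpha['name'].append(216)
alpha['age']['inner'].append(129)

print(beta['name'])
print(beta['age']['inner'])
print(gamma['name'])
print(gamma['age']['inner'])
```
[2, 7, 5, 7, 216]
[9, 3, 2, 129]
[2, 7, 5, 7]
[9, 3, 2]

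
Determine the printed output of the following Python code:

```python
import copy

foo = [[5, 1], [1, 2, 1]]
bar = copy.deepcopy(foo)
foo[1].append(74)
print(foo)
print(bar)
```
[[5, 1], [1, 2, 1, 74]]
[[5, 1], [1, 2, 1]]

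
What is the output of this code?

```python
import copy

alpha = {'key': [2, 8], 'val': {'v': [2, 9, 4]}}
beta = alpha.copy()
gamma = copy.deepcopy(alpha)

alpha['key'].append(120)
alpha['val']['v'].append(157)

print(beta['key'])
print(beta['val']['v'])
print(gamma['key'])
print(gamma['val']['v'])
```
[2, 8, 120]
[2, 9, 4, 157]
[2, 8]
[2, 9, 4]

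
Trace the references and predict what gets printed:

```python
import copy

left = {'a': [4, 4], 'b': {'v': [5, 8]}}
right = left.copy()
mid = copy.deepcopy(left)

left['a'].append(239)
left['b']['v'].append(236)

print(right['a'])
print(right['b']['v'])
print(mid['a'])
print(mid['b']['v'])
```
[4, 4, 239]
[5, 8, 236]
[4, 4]
[5, 8]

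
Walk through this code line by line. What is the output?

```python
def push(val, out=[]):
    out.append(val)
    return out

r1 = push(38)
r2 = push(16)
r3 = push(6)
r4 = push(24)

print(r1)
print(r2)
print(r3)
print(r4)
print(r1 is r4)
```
[38, 16, 6, 24]
[38, 16, 6, 24]
[38, 16, 6, 24]
[38, 16, 6, 24]
True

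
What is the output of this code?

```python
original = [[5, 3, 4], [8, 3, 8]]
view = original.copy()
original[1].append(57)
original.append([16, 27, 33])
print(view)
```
[[5, 3, 4], [8, 3, 8, 57]]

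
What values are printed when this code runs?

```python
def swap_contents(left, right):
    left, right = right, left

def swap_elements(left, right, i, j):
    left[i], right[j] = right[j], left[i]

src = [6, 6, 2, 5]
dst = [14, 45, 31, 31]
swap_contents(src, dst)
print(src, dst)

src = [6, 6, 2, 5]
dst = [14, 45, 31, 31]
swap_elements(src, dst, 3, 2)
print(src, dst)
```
[6, 6, 2, 5] [14, 45, 31, 31]
[6, 6, 2, 31] [14, 45, 5, 31]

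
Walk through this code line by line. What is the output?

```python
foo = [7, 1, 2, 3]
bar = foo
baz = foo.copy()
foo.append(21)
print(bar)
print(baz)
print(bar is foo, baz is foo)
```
[7, 1, 2, 3, 21]
[7, 1, 2, 3]
True False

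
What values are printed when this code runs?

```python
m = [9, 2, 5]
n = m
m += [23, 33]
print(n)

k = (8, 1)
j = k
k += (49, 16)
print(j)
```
[9, 2, 5, 23, 33]
(8, 1)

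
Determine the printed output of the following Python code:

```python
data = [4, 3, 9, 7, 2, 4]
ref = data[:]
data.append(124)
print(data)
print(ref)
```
[4, 3, 9, 7, 2, 4, 124]
[4, 3, 9, 7, 2, 4]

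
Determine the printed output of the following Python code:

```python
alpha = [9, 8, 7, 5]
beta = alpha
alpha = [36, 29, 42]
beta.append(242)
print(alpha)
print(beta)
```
[36, 29, 42]
[9, 8, 7, 5, 242]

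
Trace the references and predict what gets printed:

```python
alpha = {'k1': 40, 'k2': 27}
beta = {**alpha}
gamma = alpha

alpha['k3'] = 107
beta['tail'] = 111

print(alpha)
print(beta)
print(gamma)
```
{'k1': 40, 'k2': 27, 'k3': 107}
{'k1': 40, 'k2': 27, 'tail': 111}
{'k1': 40, 'k2': 27, 'k3': 107}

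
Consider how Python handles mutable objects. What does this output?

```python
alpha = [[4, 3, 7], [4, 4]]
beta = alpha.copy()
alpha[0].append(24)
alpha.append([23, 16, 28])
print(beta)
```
[[4, 3, 7, 24], [4, 4]]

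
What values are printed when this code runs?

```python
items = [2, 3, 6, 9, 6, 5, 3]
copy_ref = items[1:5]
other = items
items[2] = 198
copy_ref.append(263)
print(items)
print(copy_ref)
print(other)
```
[2, 3, 198, 9, 6, 5, 3]
[3, 6, 9, 6, 263]
[2, 3, 198, 9, 6, 5, 3]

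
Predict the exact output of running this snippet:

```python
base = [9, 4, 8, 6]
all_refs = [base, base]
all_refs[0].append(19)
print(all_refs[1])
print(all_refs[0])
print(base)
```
[9, 4, 8, 6, 19]
[9, 4, 8, 6, 19]
[9, 4, 8, 6, 19]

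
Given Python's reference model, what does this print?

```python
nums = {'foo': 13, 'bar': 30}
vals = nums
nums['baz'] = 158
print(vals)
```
{'foo': 13, 'bar': 30, 'baz': 158}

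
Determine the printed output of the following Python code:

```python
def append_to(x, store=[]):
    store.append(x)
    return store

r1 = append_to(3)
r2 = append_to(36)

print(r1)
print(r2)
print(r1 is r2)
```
[3, 36]
[3, 36]
True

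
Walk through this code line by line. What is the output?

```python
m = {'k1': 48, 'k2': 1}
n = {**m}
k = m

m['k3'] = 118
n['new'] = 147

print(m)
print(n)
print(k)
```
{'k1': 48, 'k2': 1, 'k3': 118}
{'k1': 48, 'k2': 1, 'new': 147}
{'k1': 48, 'k2': 1, 'k3': 118}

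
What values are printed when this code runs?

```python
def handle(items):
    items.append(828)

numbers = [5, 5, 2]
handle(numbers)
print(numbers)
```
[5, 5, 2, 828]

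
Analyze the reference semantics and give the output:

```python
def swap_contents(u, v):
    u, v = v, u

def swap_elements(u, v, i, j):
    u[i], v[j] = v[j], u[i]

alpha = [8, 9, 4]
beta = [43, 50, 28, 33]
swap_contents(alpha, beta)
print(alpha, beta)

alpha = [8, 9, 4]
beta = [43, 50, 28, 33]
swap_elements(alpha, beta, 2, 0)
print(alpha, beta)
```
[8, 9, 4] [43, 50, 28, 33]
[8, 9, 43] [4, 50, 28, 33]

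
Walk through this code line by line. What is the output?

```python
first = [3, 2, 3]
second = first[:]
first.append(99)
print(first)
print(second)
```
[3, 2, 3, 99]
[3, 2, 3]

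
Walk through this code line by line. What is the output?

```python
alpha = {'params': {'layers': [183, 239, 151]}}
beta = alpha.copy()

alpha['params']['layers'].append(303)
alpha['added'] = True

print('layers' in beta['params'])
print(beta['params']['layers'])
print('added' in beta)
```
True
[183, 239, 151, 303]
False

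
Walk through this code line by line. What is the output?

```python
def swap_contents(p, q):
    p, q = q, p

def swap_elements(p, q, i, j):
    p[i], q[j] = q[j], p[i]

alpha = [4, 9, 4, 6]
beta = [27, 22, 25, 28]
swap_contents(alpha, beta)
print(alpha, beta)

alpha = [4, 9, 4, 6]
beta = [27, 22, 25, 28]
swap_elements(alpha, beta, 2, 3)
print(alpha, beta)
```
[4, 9, 4, 6] [27, 22, 25, 28]
[4, 9, 28, 6] [27, 22, 25, 4]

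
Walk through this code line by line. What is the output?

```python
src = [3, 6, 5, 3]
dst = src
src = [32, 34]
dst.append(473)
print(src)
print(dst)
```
[32, 34]
[3, 6, 5, 3, 473]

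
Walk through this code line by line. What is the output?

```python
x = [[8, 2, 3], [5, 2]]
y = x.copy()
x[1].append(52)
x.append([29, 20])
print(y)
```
[[8, 2, 3], [5, 2, 52]]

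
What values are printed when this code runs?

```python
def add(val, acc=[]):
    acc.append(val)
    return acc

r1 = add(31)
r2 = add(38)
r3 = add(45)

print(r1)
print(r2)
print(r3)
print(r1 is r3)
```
[31, 38, 45]
[31, 38, 45]
[31, 38, 45]
True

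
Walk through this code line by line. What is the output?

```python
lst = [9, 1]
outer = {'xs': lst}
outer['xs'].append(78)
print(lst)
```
[9, 1, 78]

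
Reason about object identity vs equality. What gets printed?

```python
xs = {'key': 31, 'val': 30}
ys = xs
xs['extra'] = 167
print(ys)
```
{'key': 31, 'val': 30, 'extra': 167}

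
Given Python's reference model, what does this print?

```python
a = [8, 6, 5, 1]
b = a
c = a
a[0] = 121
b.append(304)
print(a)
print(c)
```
[121, 6, 5, 1, 304]
[121, 6, 5, 1, 304]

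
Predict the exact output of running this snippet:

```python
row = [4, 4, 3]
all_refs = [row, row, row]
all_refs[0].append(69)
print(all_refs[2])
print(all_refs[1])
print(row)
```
[4, 4, 3, 69]
[4, 4, 3, 69]
[4, 4, 3, 69]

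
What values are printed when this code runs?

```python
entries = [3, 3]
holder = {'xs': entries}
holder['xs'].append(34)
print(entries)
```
[3, 3, 34]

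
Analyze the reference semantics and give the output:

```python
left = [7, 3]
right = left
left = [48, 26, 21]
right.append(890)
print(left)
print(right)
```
[48, 26, 21]
[7, 3, 890]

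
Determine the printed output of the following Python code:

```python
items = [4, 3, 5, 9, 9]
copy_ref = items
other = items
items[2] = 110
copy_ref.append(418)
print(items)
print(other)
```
[4, 3, 110, 9, 9, 418]
[4, 3, 110, 9, 9, 418]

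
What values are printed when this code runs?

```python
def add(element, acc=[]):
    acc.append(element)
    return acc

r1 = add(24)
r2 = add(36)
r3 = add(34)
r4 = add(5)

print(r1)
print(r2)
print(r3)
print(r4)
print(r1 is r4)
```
[24, 36, 34, 5]
[24, 36, 34, 5]
[24, 36, 34, 5]
[24, 36, 34, 5]
True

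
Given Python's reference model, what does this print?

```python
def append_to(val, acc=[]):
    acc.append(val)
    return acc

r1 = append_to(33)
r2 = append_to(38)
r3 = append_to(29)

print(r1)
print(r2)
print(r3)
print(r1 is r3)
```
[33, 38, 29]
[33, 38, 29]
[33, 38, 29]
True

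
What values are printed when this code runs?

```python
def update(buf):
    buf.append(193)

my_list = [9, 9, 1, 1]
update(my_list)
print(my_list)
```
[9, 9, 1, 1, 193]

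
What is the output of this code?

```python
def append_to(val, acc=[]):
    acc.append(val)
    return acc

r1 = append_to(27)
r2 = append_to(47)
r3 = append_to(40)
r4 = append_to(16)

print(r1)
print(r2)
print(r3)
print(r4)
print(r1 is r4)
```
[27, 47, 40, 16]
[27, 47, 40, 16]
[27, 47, 40, 16]
[27, 47, 40, 16]
True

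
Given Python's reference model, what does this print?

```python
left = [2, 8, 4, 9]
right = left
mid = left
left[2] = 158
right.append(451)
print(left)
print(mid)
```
[2, 8, 158, 9, 451]
[2, 8, 158, 9, 451]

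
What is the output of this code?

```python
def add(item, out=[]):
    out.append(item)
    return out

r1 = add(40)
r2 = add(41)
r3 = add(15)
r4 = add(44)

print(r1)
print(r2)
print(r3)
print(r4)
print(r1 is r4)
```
[40, 41, 15, 44]
[40, 41, 15, 44]
[40, 41, 15, 44]
[40, 41, 15, 44]
True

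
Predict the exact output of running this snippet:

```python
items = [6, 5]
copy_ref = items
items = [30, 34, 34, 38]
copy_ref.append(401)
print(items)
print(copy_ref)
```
[30, 34, 34, 38]
[6, 5, 401]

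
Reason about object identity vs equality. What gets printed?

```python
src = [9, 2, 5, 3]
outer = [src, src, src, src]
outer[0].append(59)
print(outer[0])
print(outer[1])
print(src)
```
[9, 2, 5, 3, 59]
[9, 2, 5, 3, 59]
[9, 2, 5, 3, 59]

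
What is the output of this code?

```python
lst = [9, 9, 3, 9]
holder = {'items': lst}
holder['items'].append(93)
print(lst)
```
[9, 9, 3, 9, 93]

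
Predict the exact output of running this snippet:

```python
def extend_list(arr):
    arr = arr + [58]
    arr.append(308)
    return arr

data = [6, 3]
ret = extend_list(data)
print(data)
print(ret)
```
[6, 3]
[6, 3, 58, 308]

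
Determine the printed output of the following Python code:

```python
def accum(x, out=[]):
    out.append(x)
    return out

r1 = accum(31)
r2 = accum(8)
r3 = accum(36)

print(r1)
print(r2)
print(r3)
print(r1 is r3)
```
[31, 8, 36]
[31, 8, 36]
[31, 8, 36]
True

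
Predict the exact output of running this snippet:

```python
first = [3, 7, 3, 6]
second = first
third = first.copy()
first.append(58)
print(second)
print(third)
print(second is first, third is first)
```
[3, 7, 3, 6, 58]
[3, 7, 3, 6]
True False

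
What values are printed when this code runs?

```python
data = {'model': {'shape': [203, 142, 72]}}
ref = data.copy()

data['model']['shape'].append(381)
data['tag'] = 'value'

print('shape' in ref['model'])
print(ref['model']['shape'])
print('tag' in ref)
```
True
[203, 142, 72, 381]
False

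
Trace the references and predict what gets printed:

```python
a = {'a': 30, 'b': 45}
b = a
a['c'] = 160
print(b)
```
{'a': 30, 'b': 45, 'c': 160}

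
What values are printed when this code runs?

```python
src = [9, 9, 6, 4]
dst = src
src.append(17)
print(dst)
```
[9, 9, 6, 4, 17]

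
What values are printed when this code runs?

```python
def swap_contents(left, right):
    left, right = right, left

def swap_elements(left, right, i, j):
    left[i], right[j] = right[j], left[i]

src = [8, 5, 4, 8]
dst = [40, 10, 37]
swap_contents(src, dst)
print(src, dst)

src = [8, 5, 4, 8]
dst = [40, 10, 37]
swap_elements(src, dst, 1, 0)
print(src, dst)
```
[8, 5, 4, 8] [40, 10, 37]
[8, 40, 4, 8] [5, 10, 37]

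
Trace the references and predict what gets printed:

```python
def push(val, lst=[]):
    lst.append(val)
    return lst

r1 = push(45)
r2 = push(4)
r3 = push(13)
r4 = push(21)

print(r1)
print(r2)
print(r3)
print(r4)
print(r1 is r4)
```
[45, 4, 13, 21]
[45, 4, 13, 21]
[45, 4, 13, 21]
[45, 4, 13, 21]
True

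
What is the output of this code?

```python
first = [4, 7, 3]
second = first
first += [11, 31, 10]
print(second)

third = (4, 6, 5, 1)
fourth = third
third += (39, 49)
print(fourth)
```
[4, 7, 3, 11, 31, 10]
(4, 6, 5, 1)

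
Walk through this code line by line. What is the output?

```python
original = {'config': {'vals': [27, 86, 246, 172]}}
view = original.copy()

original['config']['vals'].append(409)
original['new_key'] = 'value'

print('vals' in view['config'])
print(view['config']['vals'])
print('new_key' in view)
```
True
[27, 86, 246, 172, 409]
False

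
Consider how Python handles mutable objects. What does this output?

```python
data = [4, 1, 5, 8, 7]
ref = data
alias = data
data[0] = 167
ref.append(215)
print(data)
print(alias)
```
[167, 1, 5, 8, 7, 215]
[167, 1, 5, 8, 7, 215]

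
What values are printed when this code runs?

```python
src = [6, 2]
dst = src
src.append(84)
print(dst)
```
[6, 2, 84]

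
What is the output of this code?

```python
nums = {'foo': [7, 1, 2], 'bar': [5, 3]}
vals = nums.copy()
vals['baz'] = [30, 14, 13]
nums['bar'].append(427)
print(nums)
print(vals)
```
{'foo': [7, 1, 2], 'bar': [5, 3, 427]}
{'foo': [7, 1, 2], 'bar': [5, 3, 427], 'baz': [30, 14, 13]}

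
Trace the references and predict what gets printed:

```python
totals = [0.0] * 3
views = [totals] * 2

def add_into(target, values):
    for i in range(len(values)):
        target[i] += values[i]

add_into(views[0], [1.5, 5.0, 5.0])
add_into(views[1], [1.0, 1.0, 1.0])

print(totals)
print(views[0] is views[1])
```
[2.5, 6.0, 6.0]
True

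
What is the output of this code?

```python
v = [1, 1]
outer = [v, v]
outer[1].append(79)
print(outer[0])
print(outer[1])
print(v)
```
[1, 1, 79]
[1, 1, 79]
[1, 1, 79]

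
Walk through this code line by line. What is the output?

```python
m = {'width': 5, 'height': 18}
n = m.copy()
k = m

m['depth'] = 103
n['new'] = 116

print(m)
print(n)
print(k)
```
{'width': 5, 'height': 18, 'depth': 103}
{'width': 5, 'height': 18, 'new': 116}
{'width': 5, 'height': 18, 'depth': 103}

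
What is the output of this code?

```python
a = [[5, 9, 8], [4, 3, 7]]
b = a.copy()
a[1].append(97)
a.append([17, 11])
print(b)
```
[[5, 9, 8], [4, 3, 7, 97]]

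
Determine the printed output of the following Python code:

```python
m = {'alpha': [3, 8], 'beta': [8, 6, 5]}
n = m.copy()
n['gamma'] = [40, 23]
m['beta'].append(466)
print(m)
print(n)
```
{'alpha': [3, 8], 'beta': [8, 6, 5, 466]}
{'alpha': [3, 8], 'beta': [8, 6, 5, 466], 'gamma': [40, 23]}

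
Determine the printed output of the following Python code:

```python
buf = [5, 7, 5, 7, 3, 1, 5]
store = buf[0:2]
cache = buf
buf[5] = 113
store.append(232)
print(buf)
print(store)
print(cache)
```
[5, 7, 5, 7, 3, 113, 5]
[5, 7, 232]
[5, 7, 5, 7, 3, 113, 5]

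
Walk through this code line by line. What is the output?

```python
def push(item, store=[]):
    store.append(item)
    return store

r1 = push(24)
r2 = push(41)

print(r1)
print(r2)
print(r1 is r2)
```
[24, 41]
[24, 41]
True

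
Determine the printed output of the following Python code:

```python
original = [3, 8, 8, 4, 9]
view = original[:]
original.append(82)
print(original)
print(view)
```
[3, 8, 8, 4, 9, 82]
[3, 8, 8, 4, 9]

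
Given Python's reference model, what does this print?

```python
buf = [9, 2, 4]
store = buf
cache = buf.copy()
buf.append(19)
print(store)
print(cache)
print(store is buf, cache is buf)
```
[9, 2, 4, 19]
[9, 2, 4]
True False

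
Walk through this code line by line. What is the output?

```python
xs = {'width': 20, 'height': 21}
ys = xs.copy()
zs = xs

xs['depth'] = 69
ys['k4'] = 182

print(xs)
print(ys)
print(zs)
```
{'width': 20, 'height': 21, 'depth': 69}
{'width': 20, 'height': 21, 'k4': 182}
{'width': 20, 'height': 21, 'depth': 69}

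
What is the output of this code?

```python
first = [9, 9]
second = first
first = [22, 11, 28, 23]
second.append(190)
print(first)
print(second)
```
[22, 11, 28, 23]
[9, 9, 190]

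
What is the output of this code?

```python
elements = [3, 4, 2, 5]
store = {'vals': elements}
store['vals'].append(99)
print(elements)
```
[3, 4, 2, 5, 99]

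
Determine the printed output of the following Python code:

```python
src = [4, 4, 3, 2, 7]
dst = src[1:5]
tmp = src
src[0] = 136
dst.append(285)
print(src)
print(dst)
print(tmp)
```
[136, 4, 3, 2, 7]
[4, 3, 2, 7, 285]
[136, 4, 3, 2, 7]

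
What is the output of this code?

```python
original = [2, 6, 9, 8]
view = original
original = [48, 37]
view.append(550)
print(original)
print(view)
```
[48, 37]
[2, 6, 9, 8, 550]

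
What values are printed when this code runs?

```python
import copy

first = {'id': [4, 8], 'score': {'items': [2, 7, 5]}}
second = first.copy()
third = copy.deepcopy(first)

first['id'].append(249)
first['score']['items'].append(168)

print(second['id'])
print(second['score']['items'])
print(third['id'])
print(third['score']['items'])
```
[4, 8, 249]
[2, 7, 5, 168]
[4, 8]
[2, 7, 5]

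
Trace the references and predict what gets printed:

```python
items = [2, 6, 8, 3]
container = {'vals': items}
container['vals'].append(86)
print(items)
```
[2, 6, 8, 3, 86]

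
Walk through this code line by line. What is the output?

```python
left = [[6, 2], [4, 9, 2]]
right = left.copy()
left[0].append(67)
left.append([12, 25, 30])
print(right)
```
[[6, 2, 67], [4, 9, 2]]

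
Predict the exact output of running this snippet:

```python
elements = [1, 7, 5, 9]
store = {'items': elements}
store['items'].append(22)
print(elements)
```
[1, 7, 5, 9, 22]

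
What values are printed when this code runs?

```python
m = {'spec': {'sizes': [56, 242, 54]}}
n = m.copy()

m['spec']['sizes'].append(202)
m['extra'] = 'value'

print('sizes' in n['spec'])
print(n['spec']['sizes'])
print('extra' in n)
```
True
[56, 242, 54, 202]
False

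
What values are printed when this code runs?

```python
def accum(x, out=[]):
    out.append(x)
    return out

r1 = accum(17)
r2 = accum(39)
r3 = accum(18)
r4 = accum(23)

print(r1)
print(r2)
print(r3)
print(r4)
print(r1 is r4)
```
[17, 39, 18, 23]
[17, 39, 18, 23]
[17, 39, 18, 23]
[17, 39, 18, 23]
True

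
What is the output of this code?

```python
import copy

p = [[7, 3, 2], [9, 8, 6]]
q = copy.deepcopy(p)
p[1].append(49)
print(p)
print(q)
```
[[7, 3, 2], [9, 8, 6, 49]]
[[7, 3, 2], [9, 8, 6]]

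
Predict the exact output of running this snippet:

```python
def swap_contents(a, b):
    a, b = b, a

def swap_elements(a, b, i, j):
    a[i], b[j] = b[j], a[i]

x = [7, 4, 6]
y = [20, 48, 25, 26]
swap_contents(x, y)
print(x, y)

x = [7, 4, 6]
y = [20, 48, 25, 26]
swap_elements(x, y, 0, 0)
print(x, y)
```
[7, 4, 6] [20, 48, 25, 26]
[20, 4, 6] [7, 48, 25, 26]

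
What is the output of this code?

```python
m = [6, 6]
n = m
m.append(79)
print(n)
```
[6, 6, 79]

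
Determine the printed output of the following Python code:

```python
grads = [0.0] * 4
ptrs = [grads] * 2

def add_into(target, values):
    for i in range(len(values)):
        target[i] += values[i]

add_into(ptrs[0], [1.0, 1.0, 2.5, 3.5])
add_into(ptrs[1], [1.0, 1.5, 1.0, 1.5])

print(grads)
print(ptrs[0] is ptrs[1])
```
[2.0, 2.5, 3.5, 5.0]
True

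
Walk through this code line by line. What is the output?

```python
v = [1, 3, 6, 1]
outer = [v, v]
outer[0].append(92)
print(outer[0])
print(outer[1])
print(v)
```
[1, 3, 6, 1, 92]
[1, 3, 6, 1, 92]
[1, 3, 6, 1, 92]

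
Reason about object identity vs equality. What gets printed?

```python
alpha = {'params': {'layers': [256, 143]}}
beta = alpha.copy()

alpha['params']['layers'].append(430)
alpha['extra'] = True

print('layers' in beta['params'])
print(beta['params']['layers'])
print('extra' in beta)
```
True
[256, 143, 430]
False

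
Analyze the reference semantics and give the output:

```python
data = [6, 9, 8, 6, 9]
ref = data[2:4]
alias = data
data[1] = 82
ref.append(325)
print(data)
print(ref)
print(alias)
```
[6, 82, 8, 6, 9]
[8, 6, 325]
[6, 82, 8, 6, 9]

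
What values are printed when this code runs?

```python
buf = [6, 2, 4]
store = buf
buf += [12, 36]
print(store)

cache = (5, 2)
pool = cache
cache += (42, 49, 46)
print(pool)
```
[6, 2, 4, 12, 36]
(5, 2)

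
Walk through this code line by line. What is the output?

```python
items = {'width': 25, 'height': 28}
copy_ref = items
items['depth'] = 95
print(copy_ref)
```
{'width': 25, 'height': 28, 'depth': 95}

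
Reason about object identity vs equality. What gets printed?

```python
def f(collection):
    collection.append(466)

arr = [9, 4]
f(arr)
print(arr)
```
[9, 4, 466]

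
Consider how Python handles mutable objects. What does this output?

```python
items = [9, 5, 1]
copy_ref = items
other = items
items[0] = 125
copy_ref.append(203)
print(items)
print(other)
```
[125, 5, 1, 203]
[125, 5, 1, 203]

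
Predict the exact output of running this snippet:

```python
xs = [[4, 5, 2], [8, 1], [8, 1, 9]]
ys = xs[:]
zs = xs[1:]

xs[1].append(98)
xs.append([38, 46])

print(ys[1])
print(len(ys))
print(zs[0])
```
[8, 1, 98]
3
[8, 1, 98]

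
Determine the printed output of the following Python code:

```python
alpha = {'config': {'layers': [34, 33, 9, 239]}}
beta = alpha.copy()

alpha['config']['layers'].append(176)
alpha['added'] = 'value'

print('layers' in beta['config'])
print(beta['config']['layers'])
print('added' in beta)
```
True
[34, 33, 9, 239, 176]
False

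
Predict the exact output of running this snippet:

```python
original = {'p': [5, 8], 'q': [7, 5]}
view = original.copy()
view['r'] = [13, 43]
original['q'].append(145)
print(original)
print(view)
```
{'p': [5, 8], 'q': [7, 5, 145]}
{'p': [5, 8], 'q': [7, 5, 145], 'r': [13, 43]}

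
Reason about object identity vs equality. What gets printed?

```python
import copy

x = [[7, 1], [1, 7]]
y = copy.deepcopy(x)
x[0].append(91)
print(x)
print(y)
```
[[7, 1, 91], [1, 7]]
[[7, 1], [1, 7]]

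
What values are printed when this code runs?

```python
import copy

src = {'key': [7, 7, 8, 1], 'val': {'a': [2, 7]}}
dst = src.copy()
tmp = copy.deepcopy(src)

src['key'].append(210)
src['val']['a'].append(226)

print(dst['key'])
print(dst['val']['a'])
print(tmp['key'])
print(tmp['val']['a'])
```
[7, 7, 8, 1, 210]
[2, 7, 226]
[7, 7, 8, 1]
[2, 7]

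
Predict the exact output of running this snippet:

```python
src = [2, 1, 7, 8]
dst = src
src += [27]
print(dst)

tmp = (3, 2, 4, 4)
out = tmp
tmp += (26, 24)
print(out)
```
[2, 1, 7, 8, 27]
(3, 2, 4, 4)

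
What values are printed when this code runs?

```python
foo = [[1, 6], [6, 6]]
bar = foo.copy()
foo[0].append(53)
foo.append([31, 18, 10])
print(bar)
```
[[1, 6, 53], [6, 6]]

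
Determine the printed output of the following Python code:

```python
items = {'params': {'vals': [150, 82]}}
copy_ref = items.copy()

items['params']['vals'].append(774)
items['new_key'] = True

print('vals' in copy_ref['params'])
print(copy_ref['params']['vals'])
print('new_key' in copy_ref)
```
True
[150, 82, 774]
False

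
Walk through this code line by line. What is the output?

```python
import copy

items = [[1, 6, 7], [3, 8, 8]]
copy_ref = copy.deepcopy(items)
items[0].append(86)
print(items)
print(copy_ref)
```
[[1, 6, 7, 86], [3, 8, 8]]
[[1, 6, 7], [3, 8, 8]]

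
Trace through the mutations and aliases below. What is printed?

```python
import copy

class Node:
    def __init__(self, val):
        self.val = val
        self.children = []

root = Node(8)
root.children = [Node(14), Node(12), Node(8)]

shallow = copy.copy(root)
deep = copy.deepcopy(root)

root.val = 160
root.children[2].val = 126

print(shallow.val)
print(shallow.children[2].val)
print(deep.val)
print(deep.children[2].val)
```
8
126
8
8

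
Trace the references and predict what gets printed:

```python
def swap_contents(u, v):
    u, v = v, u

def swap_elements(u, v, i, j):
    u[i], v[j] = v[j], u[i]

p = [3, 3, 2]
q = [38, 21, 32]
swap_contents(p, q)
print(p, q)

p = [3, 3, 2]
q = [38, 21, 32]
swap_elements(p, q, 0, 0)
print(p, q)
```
[3, 3, 2] [38, 21, 32]
[38, 3, 2] [3, 21, 32]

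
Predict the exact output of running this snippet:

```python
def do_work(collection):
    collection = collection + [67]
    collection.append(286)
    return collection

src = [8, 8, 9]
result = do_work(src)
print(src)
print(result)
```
[8, 8, 9]
[8, 8, 9, 67, 286]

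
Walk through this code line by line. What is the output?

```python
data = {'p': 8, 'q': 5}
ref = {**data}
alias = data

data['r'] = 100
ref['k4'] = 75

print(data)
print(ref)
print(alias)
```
{'p': 8, 'q': 5, 'r': 100}
{'p': 8, 'q': 5, 'k4': 75}
{'p': 8, 'q': 5, 'r': 100}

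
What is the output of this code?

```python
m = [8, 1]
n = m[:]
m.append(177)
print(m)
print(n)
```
[8, 1, 177]
[8, 1]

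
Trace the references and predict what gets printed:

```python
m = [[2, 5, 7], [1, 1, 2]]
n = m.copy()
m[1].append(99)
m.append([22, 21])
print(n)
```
[[2, 5, 7], [1, 1, 2, 99]]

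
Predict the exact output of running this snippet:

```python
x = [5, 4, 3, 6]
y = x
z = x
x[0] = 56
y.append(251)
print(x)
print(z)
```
[56, 4, 3, 6, 251]
[56, 4, 3, 6, 251]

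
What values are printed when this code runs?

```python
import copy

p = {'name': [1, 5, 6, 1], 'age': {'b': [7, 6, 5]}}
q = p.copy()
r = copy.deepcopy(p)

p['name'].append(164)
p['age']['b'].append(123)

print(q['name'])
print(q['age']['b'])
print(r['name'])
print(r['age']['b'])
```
[1, 5, 6, 1, 164]
[7, 6, 5, 123]
[1, 5, 6, 1]
[7, 6, 5]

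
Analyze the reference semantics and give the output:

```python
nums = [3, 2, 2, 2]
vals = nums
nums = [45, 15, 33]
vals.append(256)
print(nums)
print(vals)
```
[45, 15, 33]
[3, 2, 2, 2, 256]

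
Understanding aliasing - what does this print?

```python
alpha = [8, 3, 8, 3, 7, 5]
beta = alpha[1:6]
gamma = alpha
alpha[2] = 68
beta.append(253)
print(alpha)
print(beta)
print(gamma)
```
[8, 3, 68, 3, 7, 5]
[3, 8, 3, 7, 5, 253]
[8, 3, 68, 3, 7, 5]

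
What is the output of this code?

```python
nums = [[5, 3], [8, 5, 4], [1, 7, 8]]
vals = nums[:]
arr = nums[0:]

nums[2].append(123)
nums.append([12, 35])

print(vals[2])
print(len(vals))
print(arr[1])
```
[1, 7, 8, 123]
3
[8, 5, 4]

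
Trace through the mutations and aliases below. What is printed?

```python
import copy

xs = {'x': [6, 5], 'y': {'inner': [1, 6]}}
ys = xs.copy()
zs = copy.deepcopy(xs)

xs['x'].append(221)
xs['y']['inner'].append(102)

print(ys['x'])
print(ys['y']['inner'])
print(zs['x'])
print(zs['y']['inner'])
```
[6, 5, 221]
[1, 6, 102]
[6, 5]
[1, 6]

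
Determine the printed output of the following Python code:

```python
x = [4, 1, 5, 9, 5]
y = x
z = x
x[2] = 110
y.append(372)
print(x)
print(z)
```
[4, 1, 110, 9, 5, 372]
[4, 1, 110, 9, 5, 372]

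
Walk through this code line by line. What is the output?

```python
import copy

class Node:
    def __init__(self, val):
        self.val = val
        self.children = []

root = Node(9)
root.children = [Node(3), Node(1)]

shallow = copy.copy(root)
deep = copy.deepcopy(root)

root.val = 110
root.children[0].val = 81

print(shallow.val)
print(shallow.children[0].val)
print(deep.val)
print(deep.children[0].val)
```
9
81
9
3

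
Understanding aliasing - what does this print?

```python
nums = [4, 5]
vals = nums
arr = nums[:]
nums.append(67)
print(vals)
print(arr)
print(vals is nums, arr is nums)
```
[4, 5, 67]
[4, 5]
True False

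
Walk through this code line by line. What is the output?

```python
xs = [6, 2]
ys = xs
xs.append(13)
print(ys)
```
[6, 2, 13]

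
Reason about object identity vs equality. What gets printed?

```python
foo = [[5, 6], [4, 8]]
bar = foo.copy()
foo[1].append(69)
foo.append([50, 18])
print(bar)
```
[[5, 6], [4, 8, 69]]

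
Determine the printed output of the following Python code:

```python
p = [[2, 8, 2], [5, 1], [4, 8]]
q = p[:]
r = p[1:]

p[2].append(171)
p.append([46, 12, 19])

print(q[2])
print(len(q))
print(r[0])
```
[4, 8, 171]
3
[5, 1]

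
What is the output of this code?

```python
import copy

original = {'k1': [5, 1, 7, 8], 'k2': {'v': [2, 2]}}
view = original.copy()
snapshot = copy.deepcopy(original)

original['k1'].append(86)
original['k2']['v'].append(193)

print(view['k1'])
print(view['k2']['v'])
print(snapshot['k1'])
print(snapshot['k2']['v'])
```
[5, 1, 7, 8, 86]
[2, 2, 193]
[5, 1, 7, 8]
[2, 2]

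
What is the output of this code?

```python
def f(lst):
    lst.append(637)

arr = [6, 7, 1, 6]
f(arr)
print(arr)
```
[6, 7, 1, 6, 637]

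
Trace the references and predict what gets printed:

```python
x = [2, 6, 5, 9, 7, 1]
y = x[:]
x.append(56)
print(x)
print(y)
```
[2, 6, 5, 9, 7, 1, 56]
[2, 6, 5, 9, 7, 1]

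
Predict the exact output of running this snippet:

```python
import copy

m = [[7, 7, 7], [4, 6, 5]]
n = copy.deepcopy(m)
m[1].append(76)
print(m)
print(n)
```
[[7, 7, 7], [4, 6, 5, 76]]
[[7, 7, 7], [4, 6, 5]]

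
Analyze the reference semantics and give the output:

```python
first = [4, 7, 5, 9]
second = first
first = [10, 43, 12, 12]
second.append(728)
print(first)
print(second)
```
[10, 43, 12, 12]
[4, 7, 5, 9, 728]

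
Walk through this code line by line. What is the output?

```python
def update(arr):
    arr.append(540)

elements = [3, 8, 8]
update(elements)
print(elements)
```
[3, 8, 8, 540]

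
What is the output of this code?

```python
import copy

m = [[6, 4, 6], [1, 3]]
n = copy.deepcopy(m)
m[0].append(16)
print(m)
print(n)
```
[[6, 4, 6, 16], [1, 3]]
[[6, 4, 6], [1, 3]]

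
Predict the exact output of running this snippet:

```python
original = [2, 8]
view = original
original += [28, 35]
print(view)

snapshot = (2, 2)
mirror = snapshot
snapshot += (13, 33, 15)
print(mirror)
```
[2, 8, 28, 35]
(2, 2)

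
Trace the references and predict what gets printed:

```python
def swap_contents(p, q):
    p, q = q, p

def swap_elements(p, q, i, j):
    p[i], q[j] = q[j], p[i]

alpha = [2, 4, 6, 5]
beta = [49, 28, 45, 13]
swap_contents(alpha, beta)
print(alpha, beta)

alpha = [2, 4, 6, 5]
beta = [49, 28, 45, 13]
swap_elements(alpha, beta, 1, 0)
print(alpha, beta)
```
[2, 4, 6, 5] [49, 28, 45, 13]
[2, 49, 6, 5] [4, 28, 45, 13]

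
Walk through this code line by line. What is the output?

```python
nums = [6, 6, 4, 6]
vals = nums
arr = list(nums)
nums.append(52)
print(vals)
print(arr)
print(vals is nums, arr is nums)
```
[6, 6, 4, 6, 52]
[6, 6, 4, 6]
True False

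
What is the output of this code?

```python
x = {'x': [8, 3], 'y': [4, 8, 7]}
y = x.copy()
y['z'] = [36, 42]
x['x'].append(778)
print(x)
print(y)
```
{'x': [8, 3, 778], 'y': [4, 8, 7]}
{'x': [8, 3, 778], 'y': [4, 8, 7], 'z': [36, 42]}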